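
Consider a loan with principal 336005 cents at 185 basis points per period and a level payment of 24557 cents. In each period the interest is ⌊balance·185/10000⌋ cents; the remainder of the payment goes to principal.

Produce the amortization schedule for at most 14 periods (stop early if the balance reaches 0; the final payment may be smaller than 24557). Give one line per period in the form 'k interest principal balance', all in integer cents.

1. interest=⌊336005·185/10000⌋=6216; principal=24557-6216=18341; balance=336005-18341=317664
2. interest=⌊317664·185/10000⌋=5876; principal=24557-5876=18681; balance=317664-18681=298983
3. interest=⌊298983·185/10000⌋=5531; principal=24557-5531=19026; balance=298983-19026=279957
4. interest=⌊279957·185/10000⌋=5179; principal=24557-5179=19378; balance=279957-19378=260579
5. interest=⌊260579·185/10000⌋=4820; principal=24557-4820=19737; balance=260579-19737=240842
6. interest=⌊240842·185/10000⌋=4455; principal=24557-4455=20102; balance=240842-20102=220740
7. interest=⌊220740·185/10000⌋=4083; principal=24557-4083=20474; balance=220740-20474=200266
8. interest=⌊200266·185/10000⌋=3704; principal=24557-3704=20853; balance=200266-20853=179413
9. interest=⌊179413·185/10000⌋=3319; principal=24557-3319=21238; balance=179413-21238=158175
10. interest=⌊158175·185/10000⌋=2926; principal=24557-2926=21631; balance=158175-21631=136544
11. interest=⌊136544·185/10000⌋=2526; principal=24557-2526=22031; balance=136544-22031=114513
12. interest=⌊114513·185/10000⌋=2118; principal=24557-2118=22439; balance=114513-22439=92074
13. interest=⌊92074·185/10000⌋=1703; principal=24557-1703=22854; balance=92074-22854=69220
14. interest=⌊69220·185/10000⌋=1280; principal=24557-1280=23277; balance=69220-23277=45943

1 6216 18341 317664
2 5876 18681 298983
3 5531 19026 279957
4 5179 19378 260579
5 4820 19737 240842
6 4455 20102 220740
7 4083 20474 200266
8 3704 20853 179413
9 3319 21238 158175
10 2926 21631 136544
11 2526 22031 114513
12 2118 22439 92074
13 1703 22854 69220
14 1280 23277 45943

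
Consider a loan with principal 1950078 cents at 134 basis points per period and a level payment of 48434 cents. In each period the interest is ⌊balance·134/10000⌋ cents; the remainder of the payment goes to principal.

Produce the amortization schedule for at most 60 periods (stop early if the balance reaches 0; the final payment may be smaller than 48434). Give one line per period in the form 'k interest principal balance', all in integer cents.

1 26131 22303 1927775
2 25832 22602 1905173
3 25529 22905 1882268
4 25222 23212 1859056
5 24911 23523 1835533
6 24596 23838 1811695
7 24276 24158 1787537
8 23952 24482 1763055
9 23624 24810 1738245
10 23292 25142 1713103
11 22955 25479 1687624
12 22614 25820 1661804
13 22268 26166 1635638
14 21917 26517 1609121
15 21562 26872 1582249
16 21202 27232 1555017
17 20837 27597 1527420
18 20467 27967 1499453
19 20092 28342 1471111
20 19712 28722 1442389
21 19328 29106 1413283
22 18937 29497 1383786
23 18542 29892 1353894
24 18142 30292 1323602
25 17736 30698 1292904
26 17324 31110 1261794
27 16908 31526 1230268
28 16485 31949 1198319
29 16057 32377 1165942
30 15623 32811 1133131
31 15183 33251 1099880
32 14738 33696 1066184
33 14286 34148 1032036
34 13829 34605 997431
35 13365 35069 962362
36 12895 35539 926823
37 12419 36015 890808
38 11936 36498 854310
39 11447 36987 817323
40 10952 37482 779841
41 10449 37985 741856
42 9940 38494 703362
43 9425 39009 664353
44 8902 39532 624821
45 8372 40062 584759
46 7835 40599 544160
47 7291 41143 503017
48 6740 41694 461323
49 6181 42253 419070
50 5615 42819 376251
51 5041 43393 332858
52 4460 43974 288884
53 3871 44563 244321
54 3273 45161 199160
55 2668 45766 153394
56 2055 46379 107015
57 1434 47000 60015
58 804 47630 12385
59 165 12385 0

1. interest=⌊1950078·134/10000⌋=26131; principal=48434-26131=22303; balance=1950078-22303=1927775
2. interest=⌊1927775·134/10000⌋=25832; principal=48434-25832=22602; balance=1927775-22602=1905173
3. interest=⌊1905173·134/10000⌋=25529; principal=48434-25529=22905; balance=1905173-22905=1882268
4. interest=⌊1882268·134/10000⌋=25222; principal=48434-25222=23212; balance=1882268-23212=1859056
5. interest=⌊1859056·134/10000⌋=24911; principal=48434-24911=23523; balance=1859056-23523=1835533
6. interest=⌊1835533·134/10000⌋=24596; principal=48434-24596=23838; balance=1835533-23838=1811695
7. interest=⌊1811695·134/10000⌋=24276; principal=48434-24276=24158; balance=1811695-24158=1787537
8. interest=⌊1787537·134/10000⌋=23952; principal=48434-23952=24482; balance=1787537-24482=1763055
9. interest=⌊1763055·134/10000⌋=23624; principal=48434-23624=24810; balance=1763055-24810=1738245
10. interest=⌊1738245·134/10000⌋=23292; principal=48434-23292=25142; balance=1738245-25142=1713103
11. interest=⌊1713103·134/10000⌋=22955; principal=48434-22955=25479; balance=1713103-25479=1687624
12. interest=⌊1687624·134/10000⌋=22614; principal=48434-22614=25820; balance=1687624-25820=1661804
13. interest=⌊1661804·134/10000⌋=22268; principal=48434-22268=26166; balance=1661804-26166=1635638
14. interest=⌊1635638·134/10000⌋=21917; principal=48434-21917=26517; balance=1635638-26517=1609121
15. interest=⌊1609121·134/10000⌋=21562; principal=48434-21562=26872; balance=1609121-26872=1582249
16. interest=⌊1582249·134/10000⌋=21202; principal=48434-21202=27232; balance=1582249-27232=1555017
17. interest=⌊1555017·134/10000⌋=20837; principal=48434-20837=27597; balance=1555017-27597=1527420
18. interest=⌊1527420·134/10000⌋=20467; principal=48434-20467=27967; balance=1527420-27967=1499453
19. interest=⌊1499453·134/10000⌋=20092; principal=48434-20092=28342; balance=1499453-28342=1471111
20. interest=⌊1471111·134/10000⌋=19712; principal=48434-19712=28722; balance=1471111-28722=1442389
21. interest=⌊1442389·134/10000⌋=19328; principal=48434-19328=29106; balance=1442389-29106=1413283
22. interest=⌊1413283·134/10000⌋=18937; principal=48434-18937=29497; balance=1413283-29497=1383786
23. interest=⌊1383786·134/10000⌋=18542; principal=48434-18542=29892; balance=1383786-29892=1353894
24. interest=⌊1353894·134/10000⌋=18142; principal=48434-18142=30292; balance=1353894-30292=1323602
25. interest=⌊1323602·134/10000⌋=17736; principal=48434-17736=30698; balance=1323602-30698=1292904
26. interest=⌊1292904·134/10000⌋=17324; principal=48434-17324=31110; balance=1292904-31110=1261794
27. interest=⌊1261794·134/10000⌋=16908; principal=48434-16908=31526; balance=1261794-31526=1230268
28. interest=⌊1230268·134/10000⌋=16485; principal=48434-16485=31949; balance=1230268-31949=1198319
29. interest=⌊1198319·134/10000⌋=16057; principal=48434-16057=32377; balance=1198319-32377=1165942
30. interest=⌊1165942·134/10000⌋=15623; principal=48434-15623=32811; balance=1165942-32811=1133131
31. interest=⌊1133131·134/10000⌋=15183; principal=48434-15183=33251; balance=1133131-33251=1099880
32. interest=⌊1099880·134/10000⌋=14738; principal=48434-14738=33696; balance=1099880-33696=1066184
33. interest=⌊1066184·134/10000⌋=14286; principal=48434-14286=34148; balance=1066184-34148=1032036
34. interest=⌊1032036·134/10000⌋=13829; principal=48434-13829=34605; balance=1032036-34605=997431
35. interest=⌊997431·134/10000⌋=13365; principal=48434-13365=35069; balance=997431-35069=962362
36. interest=⌊962362·134/10000⌋=12895; principal=48434-12895=35539; balance=962362-35539=926823
37. interest=⌊926823·134/10000⌋=12419; principal=48434-12419=36015; balance=926823-36015=890808
38. interest=⌊890808·134/10000⌋=11936; principal=48434-11936=36498; balance=890808-36498=854310
39. interest=⌊854310·134/10000⌋=11447; principal=48434-11447=36987; balance=854310-36987=817323
40. interest=⌊817323·134/10000⌋=10952; principal=48434-10952=37482; balance=817323-37482=779841
41. interest=⌊779841·134/10000⌋=10449; principal=48434-10449=37985; balance=779841-37985=741856
42. interest=⌊741856·134/10000⌋=9940; principal=48434-9940=38494; balance=741856-38494=703362
43. interest=⌊703362·134/10000⌋=9425; principal=48434-9425=39009; balance=703362-39009=664353
44. interest=⌊664353·134/10000⌋=8902; principal=48434-8902=39532; balance=664353-39532=624821
45. interest=⌊624821·134/10000⌋=8372; principal=48434-8372=40062; balance=624821-40062=584759
46. interest=⌊584759·134/10000⌋=7835; principal=48434-7835=40599; balance=584759-40599=544160
47. interest=⌊544160·134/10000⌋=7291; principal=48434-7291=41143; balance=544160-41143=503017
48. interest=⌊503017·134/10000⌋=6740; principal=48434-6740=41694; balance=503017-41694=461323
49. interest=⌊461323·134/10000⌋=6181; principal=48434-6181=42253; balance=461323-42253=419070
50. interest=⌊419070·134/10000⌋=5615; principal=48434-5615=42819; balance=419070-42819=376251
51. interest=⌊376251·134/10000⌋=5041; principal=48434-5041=43393; balance=376251-43393=332858
52. interest=⌊332858·134/10000⌋=4460; principal=48434-4460=43974; balance=332858-43974=288884
53. interest=⌊288884·134/10000⌋=3871; principal=48434-3871=44563; balance=288884-44563=244321
54. interest=⌊244321·134/10000⌋=3273; principal=48434-3273=45161; balance=244321-45161=199160
55. interest=⌊199160·134/10000⌋=2668; principal=48434-2668=45766; balance=199160-45766=153394
56. interest=⌊153394·134/10000⌋=2055; principal=48434-2055=46379; balance=153394-46379=107015
57. interest=⌊107015·134/10000⌋=1434; principal=48434-1434=47000; balance=107015-47000=60015
58. interest=⌊60015·134/10000⌋=804; principal=48434-804=47630; balance=60015-47630=12385
59. interest=⌊12385·134/10000⌋=165; principal=min(48434-165,12385)=12385; balance=12385-12385=0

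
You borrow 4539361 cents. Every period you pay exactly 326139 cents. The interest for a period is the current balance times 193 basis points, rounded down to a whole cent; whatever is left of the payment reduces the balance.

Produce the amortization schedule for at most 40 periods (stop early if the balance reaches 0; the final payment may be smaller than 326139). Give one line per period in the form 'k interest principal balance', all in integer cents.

1. interest=⌊4539361·193/10000⌋=87609; principal=326139-87609=238530; balance=4539361-238530=4300831
2. interest=⌊4300831·193/10000⌋=83006; principal=326139-83006=243133; balance=4300831-243133=4057698
3. interest=⌊4057698·193/10000⌋=78313; principal=326139-78313=247826; balance=4057698-247826=3809872
4. interest=⌊3809872·193/10000⌋=73530; principal=326139-73530=252609; balance=3809872-252609=3557263
5. interest=⌊3557263·193/10000⌋=68655; principal=326139-68655=257484; balance=3557263-257484=3299779
6. interest=⌊3299779·193/10000⌋=63685; principal=326139-63685=262454; balance=3299779-262454=3037325
7. interest=⌊3037325·193/10000⌋=58620; principal=326139-58620=267519; balance=3037325-267519=2769806
8. interest=⌊2769806·193/10000⌋=53457; principal=326139-53457=272682; balance=2769806-272682=2497124
9. interest=⌊2497124·193/10000⌋=48194; principal=326139-48194=277945; balance=2497124-277945=2219179
10. interest=⌊2219179·193/10000⌋=42830; principal=326139-42830=283309; balance=2219179-283309=1935870
11. interest=⌊1935870·193/10000⌋=37362; principal=326139-37362=288777; balance=1935870-288777=1647093
12. interest=⌊1647093·193/10000⌋=31788; principal=326139-31788=294351; balance=1647093-294351=1352742
13. interest=⌊1352742·193/10000⌋=26107; principal=326139-26107=300032; balance=1352742-300032=1052710
14. interest=⌊1052710·193/10000⌋=20317; principal=326139-20317=305822; balance=1052710-305822=746888
15. interest=⌊746888·193/10000⌋=14414; principal=326139-14414=311725; balance=746888-311725=435163
16. interest=⌊435163·193/10000⌋=8398; principal=326139-8398=317741; balance=435163-317741=117422
17. interest=⌊117422·193/10000⌋=2266; principal=min(326139-2266,117422)=117422; balance=117422-117422=0

1 87609 238530 4300831
2 83006 243133 4057698
3 78313 247826 3809872
4 73530 252609 3557263
5 68655 257484 3299779
6 63685 262454 3037325
7 58620 267519 2769806
8 53457 272682 2497124
9 48194 277945 2219179
10 42830 283309 1935870
11 37362 288777 1647093
12 31788 294351 1352742
13 26107 300032 1052710
14 20317 305822 746888
15 14414 311725 435163
16 8398 317741 117422
17 2266 117422 0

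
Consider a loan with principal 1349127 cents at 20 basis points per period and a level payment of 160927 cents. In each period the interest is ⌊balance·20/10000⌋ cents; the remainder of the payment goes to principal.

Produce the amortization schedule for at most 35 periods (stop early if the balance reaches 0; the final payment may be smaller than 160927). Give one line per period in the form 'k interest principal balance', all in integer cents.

1. interest=⌊1349127·20/10000⌋=2698; principal=160927-2698=158229; balance=1349127-158229=1190898
2. interest=⌊1190898·20/10000⌋=2381; principal=160927-2381=158546; balance=1190898-158546=1032352
3. interest=⌊1032352·20/10000⌋=2064; principal=160927-2064=158863; balance=1032352-158863=873489
4. interest=⌊873489·20/10000⌋=1746; principal=160927-1746=159181; balance=873489-159181=714308
5. interest=⌊714308·20/10000⌋=1428; principal=160927-1428=159499; balance=714308-159499=554809
6. interest=⌊554809·20/10000⌋=1109; principal=160927-1109=159818; balance=554809-159818=394991
7. interest=⌊394991·20/10000⌋=789; principal=160927-789=160138; balance=394991-160138=234853
8. interest=⌊234853·20/10000⌋=469; principal=160927-469=160458; balance=234853-160458=74395
9. interest=⌊74395·20/10000⌋=148; principal=min(160927-148,74395)=74395; balance=74395-74395=0

1 2698 158229 1190898
2 2381 158546 1032352
3 2064 158863 873489
4 1746 159181 714308
5 1428 159499 554809
6 1109 159818 394991
7 789 160138 234853
8 469 160458 74395
9 148 74395 0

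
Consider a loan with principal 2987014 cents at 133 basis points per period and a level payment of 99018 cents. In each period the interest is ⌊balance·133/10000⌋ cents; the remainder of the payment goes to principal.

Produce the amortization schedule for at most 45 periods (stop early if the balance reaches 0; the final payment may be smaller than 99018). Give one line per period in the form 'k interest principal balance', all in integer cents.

1 39727 59291 2927723
2 38938 60080 2867643
3 38139 60879 2806764
4 37329 61689 2745075
5 36509 62509 2682566
6 35678 63340 2619226
7 34835 64183 2555043
8 33982 65036 2490007
9 33117 65901 2424106
10 32240 66778 2357328
11 31352 67666 2289662
12 30452 68566 2221096
13 29540 69478 2151618
14 28616 70402 2081216
15 27680 71338 2009878
16 26731 72287 1937591
17 25769 73249 1864342
18 24795 74223 1790119
19 23808 75210 1714909
20 22808 76210 1638699
21 21794 77224 1561475
22 20767 78251 1483224
23 19726 79292 1403932
24 18672 80346 1323586
25 17603 81415 1242171
26 16520 82498 1159673
27 15423 83595 1076078
28 14311 84707 991371
29 13185 85833 905538
30 12043 86975 818563
31 10886 88132 730431
32 9714 89304 641127
33 8526 90492 550635
34 7323 91695 458940
35 6103 92915 366025
36 4868 94150 271875
37 3615 95403 176472
38 2347 96671 79801
39 1061 79801 0

1. interest=⌊2987014·133/10000⌋=39727; principal=99018-39727=59291; balance=2987014-59291=2927723
2. interest=⌊2927723·133/10000⌋=38938; principal=99018-38938=60080; balance=2927723-60080=2867643
3. interest=⌊2867643·133/10000⌋=38139; principal=99018-38139=60879; balance=2867643-60879=2806764
4. interest=⌊2806764·133/10000⌋=37329; principal=99018-37329=61689; balance=2806764-61689=2745075
5. interest=⌊2745075·133/10000⌋=36509; principal=99018-36509=62509; balance=2745075-62509=2682566
6. interest=⌊2682566·133/10000⌋=35678; principal=99018-35678=63340; balance=2682566-63340=2619226
7. interest=⌊2619226·133/10000⌋=34835; principal=99018-34835=64183; balance=2619226-64183=2555043
8. interest=⌊2555043·133/10000⌋=33982; principal=99018-33982=65036; balance=2555043-65036=2490007
9. interest=⌊2490007·133/10000⌋=33117; principal=99018-33117=65901; balance=2490007-65901=2424106
10. interest=⌊2424106·133/10000⌋=32240; principal=99018-32240=66778; balance=2424106-66778=2357328
11. interest=⌊2357328·133/10000⌋=31352; principal=99018-31352=67666; balance=2357328-67666=2289662
12. interest=⌊2289662·133/10000⌋=30452; principal=99018-30452=68566; balance=2289662-68566=2221096
13. interest=⌊2221096·133/10000⌋=29540; principal=99018-29540=69478; balance=2221096-69478=2151618
14. interest=⌊2151618·133/10000⌋=28616; principal=99018-28616=70402; balance=2151618-70402=2081216
15. interest=⌊2081216·133/10000⌋=27680; principal=99018-27680=71338; balance=2081216-71338=2009878
16. interest=⌊2009878·133/10000⌋=26731; principal=99018-26731=72287; balance=2009878-72287=1937591
17. interest=⌊1937591·133/10000⌋=25769; principal=99018-25769=73249; balance=1937591-73249=1864342
18. interest=⌊1864342·133/10000⌋=24795; principal=99018-24795=74223; balance=1864342-74223=1790119
19. interest=⌊1790119·133/10000⌋=23808; principal=99018-23808=75210; balance=1790119-75210=1714909
20. interest=⌊1714909·133/10000⌋=22808; principal=99018-22808=76210; balance=1714909-76210=1638699
21. interest=⌊1638699·133/10000⌋=21794; principal=99018-21794=77224; balance=1638699-77224=1561475
22. interest=⌊1561475·133/10000⌋=20767; principal=99018-20767=78251; balance=1561475-78251=1483224
23. interest=⌊1483224·133/10000⌋=19726; principal=99018-19726=79292; balance=1483224-79292=1403932
24. interest=⌊1403932·133/10000⌋=18672; principal=99018-18672=80346; balance=1403932-80346=1323586
25. interest=⌊1323586·133/10000⌋=17603; principal=99018-17603=81415; balance=1323586-81415=1242171
26. interest=⌊1242171·133/10000⌋=16520; principal=99018-16520=82498; balance=1242171-82498=1159673
27. interest=⌊1159673·133/10000⌋=15423; principal=99018-15423=83595; balance=1159673-83595=1076078
28. interest=⌊1076078·133/10000⌋=14311; principal=99018-14311=84707; balance=1076078-84707=991371
29. interest=⌊991371·133/10000⌋=13185; principal=99018-13185=85833; balance=991371-85833=905538
30. interest=⌊905538·133/10000⌋=12043; principal=99018-12043=86975; balance=905538-86975=818563
31. interest=⌊818563·133/10000⌋=10886; principal=99018-10886=88132; balance=818563-88132=730431
32. interest=⌊730431·133/10000⌋=9714; principal=99018-9714=89304; balance=730431-89304=641127
33. interest=⌊641127·133/10000⌋=8526; principal=99018-8526=90492; balance=641127-90492=550635
34. interest=⌊550635·133/10000⌋=7323; principal=99018-7323=91695; balance=550635-91695=458940
35. interest=⌊458940·133/10000⌋=6103; principal=99018-6103=92915; balance=458940-92915=366025
36. interest=⌊366025·133/10000⌋=4868; principal=99018-4868=94150; balance=366025-94150=271875
37. interest=⌊271875·133/10000⌋=3615; principal=99018-3615=95403; balance=271875-95403=176472
38. interest=⌊176472·133/10000⌋=2347; principal=99018-2347=96671; balance=176472-96671=79801
39. interest=⌊79801·133/10000⌋=1061; principal=min(99018-1061,79801)=79801; balance=79801-79801=0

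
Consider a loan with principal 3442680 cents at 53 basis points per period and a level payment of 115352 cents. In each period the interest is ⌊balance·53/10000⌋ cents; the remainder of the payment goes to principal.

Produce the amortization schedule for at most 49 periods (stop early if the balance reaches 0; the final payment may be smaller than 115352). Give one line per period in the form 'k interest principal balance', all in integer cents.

1. interest=⌊3442680·53/10000⌋=18246; principal=115352-18246=97106; balance=3442680-97106=3345574
2. interest=⌊3345574·53/10000⌋=17731; principal=115352-17731=97621; balance=3345574-97621=3247953
3. interest=⌊3247953·53/10000⌋=17214; principal=115352-17214=98138; balance=3247953-98138=3149815
4. interest=⌊3149815·53/10000⌋=16694; principal=115352-16694=98658; balance=3149815-98658=3051157
5. interest=⌊3051157·53/10000⌋=16171; principal=115352-16171=99181; balance=3051157-99181=2951976
6. interest=⌊2951976·53/10000⌋=15645; principal=115352-15645=99707; balance=2951976-99707=2852269
7. interest=⌊2852269·53/10000⌋=15117; principal=115352-15117=100235; balance=2852269-100235=2752034
8. interest=⌊2752034·53/10000⌋=14585; principal=115352-14585=100767; balance=2752034-100767=2651267
9. interest=⌊2651267·53/10000⌋=14051; principal=115352-14051=101301; balance=2651267-101301=2549966
10. interest=⌊2549966·53/10000⌋=13514; principal=115352-13514=101838; balance=2549966-101838=2448128
11. interest=⌊2448128·53/10000⌋=12975; principal=115352-12975=102377; balance=2448128-102377=2345751
12. interest=⌊2345751·53/10000⌋=12432; principal=115352-12432=102920; balance=2345751-102920=2242831
13. interest=⌊2242831·53/10000⌋=11887; principal=115352-11887=103465; balance=2242831-103465=2139366
14. interest=⌊2139366·53/10000⌋=11338; principal=115352-11338=104014; balance=2139366-104014=2035352
15. interest=⌊2035352·53/10000⌋=10787; principal=115352-10787=104565; balance=2035352-104565=1930787
16. interest=⌊1930787·53/10000⌋=10233; principal=115352-10233=105119; balance=1930787-105119=1825668
17. interest=⌊1825668·53/10000⌋=9676; principal=115352-9676=105676; balance=1825668-105676=1719992
18. interest=⌊1719992·53/10000⌋=9115; principal=115352-9115=106237; balance=1719992-106237=1613755
19. interest=⌊1613755·53/10000⌋=8552; principal=115352-8552=106800; balance=1613755-106800=1506955
20. interest=⌊1506955·53/10000⌋=7986; principal=115352-7986=107366; balance=1506955-107366=1399589
21. interest=⌊1399589·53/10000⌋=7417; principal=115352-7417=107935; balance=1399589-107935=1291654
22. interest=⌊1291654·53/10000⌋=6845; principal=115352-6845=108507; balance=1291654-108507=1183147
23. interest=⌊1183147·53/10000⌋=6270; principal=115352-6270=109082; balance=1183147-109082=1074065
24. interest=⌊1074065·53/10000⌋=5692; principal=115352-5692=109660; balance=1074065-109660=964405
25. interest=⌊964405·53/10000⌋=5111; principal=115352-5111=110241; balance=964405-110241=854164
26. interest=⌊854164·53/10000⌋=4527; principal=115352-4527=110825; balance=854164-110825=743339
27. interest=⌊743339·53/10000⌋=3939; principal=115352-3939=111413; balance=743339-111413=631926
28. interest=⌊631926·53/10000⌋=3349; principal=115352-3349=112003; balance=631926-112003=519923
29. interest=⌊519923·53/10000⌋=2755; principal=115352-2755=112597; balance=519923-112597=407326
30. interest=⌊407326·53/10000⌋=2158; principal=115352-2158=113194; balance=407326-113194=294132
31. interest=⌊294132·53/10000⌋=1558; principal=115352-1558=113794; balance=294132-113794=180338
32. interest=⌊180338·53/10000⌋=955; principal=115352-955=114397; balance=180338-114397=65941
33. interest=⌊65941·53/10000⌋=349; principal=min(115352-349,65941)=65941; balance=65941-65941=0

1 18246 97106 3345574
2 17731 97621 3247953
3 17214 98138 3149815
4 16694 98658 3051157
5 16171 99181 2951976
6 15645 99707 2852269
7 15117 100235 2752034
8 14585 100767 2651267
9 14051 101301 2549966
10 13514 101838 2448128
11 12975 102377 2345751
12 12432 102920 2242831
13 11887 103465 2139366
14 11338 104014 2035352
15 10787 104565 1930787
16 10233 105119 1825668
17 9676 105676 1719992
18 9115 106237 1613755
19 8552 106800 1506955
20 7986 107366 1399589
21 7417 107935 1291654
22 6845 108507 1183147
23 6270 109082 1074065
24 5692 109660 964405
25 5111 110241 854164
26 4527 110825 743339
27 3939 111413 631926
28 3349 112003 519923
29 2755 112597 407326
30 2158 113194 294132
31 1558 113794 180338
32 955 114397 65941
33 349 65941 0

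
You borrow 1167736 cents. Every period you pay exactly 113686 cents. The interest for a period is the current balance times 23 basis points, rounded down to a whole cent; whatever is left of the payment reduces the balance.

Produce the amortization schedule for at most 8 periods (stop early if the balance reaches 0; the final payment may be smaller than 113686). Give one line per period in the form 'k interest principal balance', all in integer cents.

1 2685 111001 1056735
2 2430 111256 945479
3 2174 111512 833967
4 1918 111768 722199
5 1661 112025 610174
6 1403 112283 497891
7 1145 112541 385350
8 886 112800 272550

1. interest=⌊1167736·23/10000⌋=2685; principal=113686-2685=111001; balance=1167736-111001=1056735
2. interest=⌊1056735·23/10000⌋=2430; principal=113686-2430=111256; balance=1056735-111256=945479
3. interest=⌊945479·23/10000⌋=2174; principal=113686-2174=111512; balance=945479-111512=833967
4. interest=⌊833967·23/10000⌋=1918; principal=113686-1918=111768; balance=833967-111768=722199
5. interest=⌊722199·23/10000⌋=1661; principal=113686-1661=112025; balance=722199-112025=610174
6. interest=⌊610174·23/10000⌋=1403; principal=113686-1403=112283; balance=610174-112283=497891
7. interest=⌊497891·23/10000⌋=1145; principal=113686-1145=112541; balance=497891-112541=385350
8. interest=⌊385350·23/10000⌋=886; principal=113686-886=112800; balance=385350-112800=272550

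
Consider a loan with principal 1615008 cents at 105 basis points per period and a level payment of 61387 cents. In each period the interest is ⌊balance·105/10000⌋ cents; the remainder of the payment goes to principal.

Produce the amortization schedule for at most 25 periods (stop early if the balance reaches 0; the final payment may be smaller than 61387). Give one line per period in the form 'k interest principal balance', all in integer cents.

1 16957 44430 1570578
2 16491 44896 1525682
3 16019 45368 1480314
4 15543 45844 1434470
5 15061 46326 1388144
6 14575 46812 1341332
7 14083 47304 1294028
8 13587 47800 1246228
9 13085 48302 1197926
10 12578 48809 1149117
11 12065 49322 1099795
12 11547 49840 1049955
13 11024 50363 999592
14 10495 50892 948700
15 9961 51426 897274
16 9421 51966 845308
17 8875 52512 792796
18 8324 53063 739733
19 7767 53620 686113
20 7204 54183 631930
21 6635 54752 577178
22 6060 55327 521851
23 5479 55908 465943
24 4892 56495 409448
25 4299 57088 352360

1. interest=⌊1615008·105/10000⌋=16957; principal=61387-16957=44430; balance=1615008-44430=1570578
2. interest=⌊1570578·105/10000⌋=16491; principal=61387-16491=44896; balance=1570578-44896=1525682
3. interest=⌊1525682·105/10000⌋=16019; principal=61387-16019=45368; balance=1525682-45368=1480314
4. interest=⌊1480314·105/10000⌋=15543; principal=61387-15543=45844; balance=1480314-45844=1434470
5. interest=⌊1434470·105/10000⌋=15061; principal=61387-15061=46326; balance=1434470-46326=1388144
6. interest=⌊1388144·105/10000⌋=14575; principal=61387-14575=46812; balance=1388144-46812=1341332
7. interest=⌊1341332·105/10000⌋=14083; principal=61387-14083=47304; balance=1341332-47304=1294028
8. interest=⌊1294028·105/10000⌋=13587; principal=61387-13587=47800; balance=1294028-47800=1246228
9. interest=⌊1246228·105/10000⌋=13085; principal=61387-13085=48302; balance=1246228-48302=1197926
10. interest=⌊1197926·105/10000⌋=12578; principal=61387-12578=48809; balance=1197926-48809=1149117
11. interest=⌊1149117·105/10000⌋=12065; principal=61387-12065=49322; balance=1149117-49322=1099795
12. interest=⌊1099795·105/10000⌋=11547; principal=61387-11547=49840; balance=1099795-49840=1049955
13. interest=⌊1049955·105/10000⌋=11024; principal=61387-11024=50363; balance=1049955-50363=999592
14. interest=⌊999592·105/10000⌋=10495; principal=61387-10495=50892; balance=999592-50892=948700
15. interest=⌊948700·105/10000⌋=9961; principal=61387-9961=51426; balance=948700-51426=897274
16. interest=⌊897274·105/10000⌋=9421; principal=61387-9421=51966; balance=897274-51966=845308
17. interest=⌊845308·105/10000⌋=8875; principal=61387-8875=52512; balance=845308-52512=792796
18. interest=⌊792796·105/10000⌋=8324; principal=61387-8324=53063; balance=792796-53063=739733
19. interest=⌊739733·105/10000⌋=7767; principal=61387-7767=53620; balance=739733-53620=686113
20. interest=⌊686113·105/10000⌋=7204; principal=61387-7204=54183; balance=686113-54183=631930
21. interest=⌊631930·105/10000⌋=6635; principal=61387-6635=54752; balance=631930-54752=577178
22. interest=⌊577178·105/10000⌋=6060; principal=61387-6060=55327; balance=577178-55327=521851
23. interest=⌊521851·105/10000⌋=5479; principal=61387-5479=55908; balance=521851-55908=465943
24. interest=⌊465943·105/10000⌋=4892; principal=61387-4892=56495; balance=465943-56495=409448
25. interest=⌊409448·105/10000⌋=4299; principal=61387-4299=57088; balance=409448-57088=352360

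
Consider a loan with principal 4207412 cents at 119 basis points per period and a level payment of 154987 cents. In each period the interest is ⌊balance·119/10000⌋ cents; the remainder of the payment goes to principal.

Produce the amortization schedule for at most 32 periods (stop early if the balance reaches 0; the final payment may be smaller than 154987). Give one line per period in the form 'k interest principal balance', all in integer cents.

1. interest=⌊4207412·119/10000⌋=50068; principal=154987-50068=104919; balance=4207412-104919=4102493
2. interest=⌊4102493·119/10000⌋=48819; principal=154987-48819=106168; balance=4102493-106168=3996325
3. interest=⌊3996325·119/10000⌋=47556; principal=154987-47556=107431; balance=3996325-107431=3888894
4. interest=⌊3888894·119/10000⌋=46277; principal=154987-46277=108710; balance=3888894-108710=3780184
5. interest=⌊3780184·119/10000⌋=44984; principal=154987-44984=110003; balance=3780184-110003=3670181
6. interest=⌊3670181·119/10000⌋=43675; principal=154987-43675=111312; balance=3670181-111312=3558869
7. interest=⌊3558869·119/10000⌋=42350; principal=154987-42350=112637; balance=3558869-112637=3446232
8. interest=⌊3446232·119/10000⌋=41010; principal=154987-41010=113977; balance=3446232-113977=3332255
9. interest=⌊3332255·119/10000⌋=39653; principal=154987-39653=115334; balance=3332255-115334=3216921
10. interest=⌊3216921·119/10000⌋=38281; principal=154987-38281=116706; balance=3216921-116706=3100215
11. interest=⌊3100215·119/10000⌋=36892; principal=154987-36892=118095; balance=3100215-118095=2982120
12. interest=⌊2982120·119/10000⌋=35487; principal=154987-35487=119500; balance=2982120-119500=2862620
13. interest=⌊2862620·119/10000⌋=34065; principal=154987-34065=120922; balance=2862620-120922=2741698
14. interest=⌊2741698·119/10000⌋=32626; principal=154987-32626=122361; balance=2741698-122361=2619337
15. interest=⌊2619337·119/10000⌋=31170; principal=154987-31170=123817; balance=2619337-123817=2495520
16. interest=⌊2495520·119/10000⌋=29696; principal=154987-29696=125291; balance=2495520-125291=2370229
17. interest=⌊2370229·119/10000⌋=28205; principal=154987-28205=126782; balance=2370229-126782=2243447
18. interest=⌊2243447·119/10000⌋=26697; principal=154987-26697=128290; balance=2243447-128290=2115157
19. interest=⌊2115157·119/10000⌋=25170; principal=154987-25170=129817; balance=2115157-129817=1985340
20. interest=⌊1985340·119/10000⌋=23625; principal=154987-23625=131362; balance=1985340-131362=1853978
21. interest=⌊1853978·119/10000⌋=22062; principal=154987-22062=132925; balance=1853978-132925=1721053
22. interest=⌊1721053·119/10000⌋=20480; principal=154987-20480=134507; balance=1721053-134507=1586546
23. interest=⌊1586546·119/10000⌋=18879; principal=154987-18879=136108; balance=1586546-136108=1450438
24. interest=⌊1450438·119/10000⌋=17260; principal=154987-17260=137727; balance=1450438-137727=1312711
25. interest=⌊1312711·119/10000⌋=15621; principal=154987-15621=139366; balance=1312711-139366=1173345
26. interest=⌊1173345·119/10000⌋=13962; principal=154987-13962=141025; balance=1173345-141025=1032320
27. interest=⌊1032320·119/10000⌋=12284; principal=154987-12284=142703; balance=1032320-142703=889617
28. interest=⌊889617·119/10000⌋=10586; principal=154987-10586=144401; balance=889617-144401=745216
29. interest=⌊745216·119/10000⌋=8868; principal=154987-8868=146119; balance=745216-146119=599097
30. interest=⌊599097·119/10000⌋=7129; principal=154987-7129=147858; balance=599097-147858=451239
31. interest=⌊451239·119/10000⌋=5369; principal=154987-5369=149618; balance=451239-149618=301621
32. interest=⌊301621·119/10000⌋=3589; principal=154987-3589=151398; balance=301621-151398=150223

1 50068 104919 4102493
2 48819 106168 3996325
3 47556 107431 3888894
4 46277 108710 3780184
5 44984 110003 3670181
6 43675 111312 3558869
7 42350 112637 3446232
8 41010 113977 3332255
9 39653 115334 3216921
10 38281 116706 3100215
11 36892 118095 2982120
12 35487 119500 2862620
13 34065 120922 2741698
14 32626 122361 2619337
15 31170 123817 2495520
16 29696 125291 2370229
17 28205 126782 2243447
18 26697 128290 2115157
19 25170 129817 1985340
20 23625 131362 1853978
21 22062 132925 1721053
22 20480 134507 1586546
23 18879 136108 1450438
24 17260 137727 1312711
25 15621 139366 1173345
26 13962 141025 1032320
27 12284 142703 889617
28 10586 144401 745216
29 8868 146119 599097
30 7129 147858 451239
31 5369 149618 301621
32 3589 151398 150223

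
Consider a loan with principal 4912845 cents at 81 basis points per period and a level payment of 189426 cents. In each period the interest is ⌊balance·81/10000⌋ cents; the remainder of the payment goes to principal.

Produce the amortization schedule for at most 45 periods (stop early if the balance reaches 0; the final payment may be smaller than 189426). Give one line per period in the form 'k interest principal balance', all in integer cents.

1 39794 149632 4763213
2 38582 150844 4612369
3 37360 152066 4460303
4 36128 153298 4307005
5 34886 154540 4152465
6 33634 155792 3996673
7 32373 157053 3839620
8 31100 158326 3681294
9 29818 159608 3521686
10 28525 160901 3360785
11 27222 162204 3198581
12 25908 163518 3035063
13 24584 164842 2870221
14 23248 166178 2704043
15 21902 167524 2536519
16 20545 168881 2367638
17 19177 170249 2197389
18 17798 171628 2025761
19 16408 173018 1852743
20 15007 174419 1678324
21 13594 175832 1502492
22 12170 177256 1325236
23 10734 178692 1146544
24 9287 180139 966405
25 7827 181599 784806
26 6356 183070 601736
27 4874 184552 417184
28 3379 186047 231137
29 1872 187554 43583
30 353 43583 0

1. interest=⌊4912845·81/10000⌋=39794; principal=189426-39794=149632; balance=4912845-149632=4763213
2. interest=⌊4763213·81/10000⌋=38582; principal=189426-38582=150844; balance=4763213-150844=4612369
3. interest=⌊4612369·81/10000⌋=37360; principal=189426-37360=152066; balance=4612369-152066=4460303
4. interest=⌊4460303·81/10000⌋=36128; principal=189426-36128=153298; balance=4460303-153298=4307005
5. interest=⌊4307005·81/10000⌋=34886; principal=189426-34886=154540; balance=4307005-154540=4152465
6. interest=⌊4152465·81/10000⌋=33634; principal=189426-33634=155792; balance=4152465-155792=3996673
7. interest=⌊3996673·81/10000⌋=32373; principal=189426-32373=157053; balance=3996673-157053=3839620
8. interest=⌊3839620·81/10000⌋=31100; principal=189426-31100=158326; balance=3839620-158326=3681294
9. interest=⌊3681294·81/10000⌋=29818; principal=189426-29818=159608; balance=3681294-159608=3521686
10. interest=⌊3521686·81/10000⌋=28525; principal=189426-28525=160901; balance=3521686-160901=3360785
11. interest=⌊3360785·81/10000⌋=27222; principal=189426-27222=162204; balance=3360785-162204=3198581
12. interest=⌊3198581·81/10000⌋=25908; principal=189426-25908=163518; balance=3198581-163518=3035063
13. interest=⌊3035063·81/10000⌋=24584; principal=189426-24584=164842; balance=3035063-164842=2870221
14. interest=⌊2870221·81/10000⌋=23248; principal=189426-23248=166178; balance=2870221-166178=2704043
15. interest=⌊2704043·81/10000⌋=21902; principal=189426-21902=167524; balance=2704043-167524=2536519
16. interest=⌊2536519·81/10000⌋=20545; principal=189426-20545=168881; balance=2536519-168881=2367638
17. interest=⌊2367638·81/10000⌋=19177; principal=189426-19177=170249; balance=2367638-170249=2197389
18. interest=⌊2197389·81/10000⌋=17798; principal=189426-17798=171628; balance=2197389-171628=2025761
19. interest=⌊2025761·81/10000⌋=16408; principal=189426-16408=173018; balance=2025761-173018=1852743
20. interest=⌊1852743·81/10000⌋=15007; principal=189426-15007=174419; balance=1852743-174419=1678324
21. interest=⌊1678324·81/10000⌋=13594; principal=189426-13594=175832; balance=1678324-175832=1502492
22. interest=⌊1502492·81/10000⌋=12170; principal=189426-12170=177256; balance=1502492-177256=1325236
23. interest=⌊1325236·81/10000⌋=10734; principal=189426-10734=178692; balance=1325236-178692=1146544
24. interest=⌊1146544·81/10000⌋=9287; principal=189426-9287=180139; balance=1146544-180139=966405
25. interest=⌊966405·81/10000⌋=7827; principal=189426-7827=181599; balance=966405-181599=784806
26. interest=⌊784806·81/10000⌋=6356; principal=189426-6356=183070; balance=784806-183070=601736
27. interest=⌊601736·81/10000⌋=4874; principal=189426-4874=184552; balance=601736-184552=417184
28. interest=⌊417184·81/10000⌋=3379; principal=189426-3379=186047; balance=417184-186047=231137
29. interest=⌊231137·81/10000⌋=1872; principal=189426-1872=187554; balance=231137-187554=43583
30. interest=⌊43583·81/10000⌋=353; principal=min(189426-353,43583)=43583; balance=43583-43583=0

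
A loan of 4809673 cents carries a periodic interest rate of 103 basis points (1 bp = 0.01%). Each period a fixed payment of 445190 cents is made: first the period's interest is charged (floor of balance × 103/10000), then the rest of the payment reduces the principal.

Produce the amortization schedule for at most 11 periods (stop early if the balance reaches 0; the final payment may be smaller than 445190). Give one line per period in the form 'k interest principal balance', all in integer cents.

1 49539 395651 4414022
2 45464 399726 4014296
3 41347 403843 3610453
4 37187 408003 3202450
5 32985 412205 2790245
6 28739 416451 2373794
7 24450 420740 1953054
8 20116 425074 1527980
9 15738 429452 1098528
10 11314 433876 664652
11 6845 438345 226307

1. interest=⌊4809673·103/10000⌋=49539; principal=445190-49539=395651; balance=4809673-395651=4414022
2. interest=⌊4414022·103/10000⌋=45464; principal=445190-45464=399726; balance=4414022-399726=4014296
3. interest=⌊4014296·103/10000⌋=41347; principal=445190-41347=403843; balance=4014296-403843=3610453
4. interest=⌊3610453·103/10000⌋=37187; principal=445190-37187=408003; balance=3610453-408003=3202450
5. interest=⌊3202450·103/10000⌋=32985; principal=445190-32985=412205; balance=3202450-412205=2790245
6. interest=⌊2790245·103/10000⌋=28739; principal=445190-28739=416451; balance=2790245-416451=2373794
7. interest=⌊2373794·103/10000⌋=24450; principal=445190-24450=420740; balance=2373794-420740=1953054
8. interest=⌊1953054·103/10000⌋=20116; principal=445190-20116=425074; balance=1953054-425074=1527980
9. interest=⌊1527980·103/10000⌋=15738; principal=445190-15738=429452; balance=1527980-429452=1098528
10. interest=⌊1098528·103/10000⌋=11314; principal=445190-11314=433876; balance=1098528-433876=664652
11. interest=⌊664652·103/10000⌋=6845; principal=445190-6845=438345; balance=664652-438345=226307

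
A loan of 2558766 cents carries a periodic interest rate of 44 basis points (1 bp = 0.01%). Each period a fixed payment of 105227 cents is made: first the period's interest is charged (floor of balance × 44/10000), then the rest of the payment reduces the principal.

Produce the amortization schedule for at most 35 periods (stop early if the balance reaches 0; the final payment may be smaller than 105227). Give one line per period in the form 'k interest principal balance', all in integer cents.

1 11258 93969 2464797
2 10845 94382 2370415
3 10429 94798 2275617
4 10012 95215 2180402
5 9593 95634 2084768
6 9172 96055 1988713
7 8750 96477 1892236
8 8325 96902 1795334
9 7899 97328 1698006
10 7471 97756 1600250
11 7041 98186 1502064
12 6609 98618 1403446
13 6175 99052 1304394
14 5739 99488 1204906
15 5301 99926 1104980
16 4861 100366 1004614
17 4420 100807 903807
18 3976 101251 802556
19 3531 101696 700860
20 3083 102144 598716
21 2634 102593 496123
22 2182 103045 393078
23 1729 103498 289580
24 1274 103953 185627
25 816 104411 81216
26 357 81216 0

1. interest=⌊2558766·44/10000⌋=11258; principal=105227-11258=93969; balance=2558766-93969=2464797
2. interest=⌊2464797·44/10000⌋=10845; principal=105227-10845=94382; balance=2464797-94382=2370415
3. interest=⌊2370415·44/10000⌋=10429; principal=105227-10429=94798; balance=2370415-94798=2275617
4. interest=⌊2275617·44/10000⌋=10012; principal=105227-10012=95215; balance=2275617-95215=2180402
5. interest=⌊2180402·44/10000⌋=9593; principal=105227-9593=95634; balance=2180402-95634=2084768
6. interest=⌊2084768·44/10000⌋=9172; principal=105227-9172=96055; balance=2084768-96055=1988713
7. interest=⌊1988713·44/10000⌋=8750; principal=105227-8750=96477; balance=1988713-96477=1892236
8. interest=⌊1892236·44/10000⌋=8325; principal=105227-8325=96902; balance=1892236-96902=1795334
9. interest=⌊1795334·44/10000⌋=7899; principal=105227-7899=97328; balance=1795334-97328=1698006
10. interest=⌊1698006·44/10000⌋=7471; principal=105227-7471=97756; balance=1698006-97756=1600250
11. interest=⌊1600250·44/10000⌋=7041; principal=105227-7041=98186; balance=1600250-98186=1502064
12. interest=⌊1502064·44/10000⌋=6609; principal=105227-6609=98618; balance=1502064-98618=1403446
13. interest=⌊1403446·44/10000⌋=6175; principal=105227-6175=99052; balance=1403446-99052=1304394
14. interest=⌊1304394·44/10000⌋=5739; principal=105227-5739=99488; balance=1304394-99488=1204906
15. interest=⌊1204906·44/10000⌋=5301; principal=105227-5301=99926; balance=1204906-99926=1104980
16. interest=⌊1104980·44/10000⌋=4861; principal=105227-4861=100366; balance=1104980-100366=1004614
17. interest=⌊1004614·44/10000⌋=4420; principal=105227-4420=100807; balance=1004614-100807=903807
18. interest=⌊903807·44/10000⌋=3976; principal=105227-3976=101251; balance=903807-101251=802556
19. interest=⌊802556·44/10000⌋=3531; principal=105227-3531=101696; balance=802556-101696=700860
20. interest=⌊700860·44/10000⌋=3083; principal=105227-3083=102144; balance=700860-102144=598716
21. interest=⌊598716·44/10000⌋=2634; principal=105227-2634=102593; balance=598716-102593=496123
22. interest=⌊496123·44/10000⌋=2182; principal=105227-2182=103045; balance=496123-103045=393078
23. interest=⌊393078·44/10000⌋=1729; principal=105227-1729=103498; balance=393078-103498=289580
24. interest=⌊289580·44/10000⌋=1274; principal=105227-1274=103953; balance=289580-103953=185627
25. interest=⌊185627·44/10000⌋=816; principal=105227-816=104411; balance=185627-104411=81216
26. interest=⌊81216·44/10000⌋=357; principal=min(105227-357,81216)=81216; balance=81216-81216=0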